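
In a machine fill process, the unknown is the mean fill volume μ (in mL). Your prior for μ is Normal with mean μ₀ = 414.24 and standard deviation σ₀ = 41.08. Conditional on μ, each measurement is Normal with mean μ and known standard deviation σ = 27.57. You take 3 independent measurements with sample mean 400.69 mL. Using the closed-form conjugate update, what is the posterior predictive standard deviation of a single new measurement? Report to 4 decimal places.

31.3113

For Normal data with known variance σ², a Normal(μ₀, σ₀²) prior on μ is conjugate. Posterior precision = 1/σ₀² + n/σ²; posterior mean is the precision-weighted average of μ₀ and x̄.
σ₀² = 41.08² = 1687.5664, σ² = 27.57² = 760.1049; σ² + n·σ₀² = 760.1049 + 3·1687.5664 = 5822.8041.
Posterior precision = 1/σ₀² + n/σ² = 1/1687.5664 + 3/760.1049 = (σ² + n·σ₀²)/(σ₀²σ²) = 5822.8041/(1687.5664·760.1049); posterior variance σₙ² = σ₀²σ²/(σ² + n·σ₀²) = 1687.5664·760.1049/5822.8041 = 220.293774.
Predictive variance for one new observation = σₙ² + σ² = 1687.5664·760.1049/5822.8041 + 760.1049 = σ²·(σ₀² + 5822.8041)/5822.8041 = 760.1049·7510.3705/5822.8041 = 980.398674; SD = √(760.1049·7510.3705/5822.8041) = 31.3113.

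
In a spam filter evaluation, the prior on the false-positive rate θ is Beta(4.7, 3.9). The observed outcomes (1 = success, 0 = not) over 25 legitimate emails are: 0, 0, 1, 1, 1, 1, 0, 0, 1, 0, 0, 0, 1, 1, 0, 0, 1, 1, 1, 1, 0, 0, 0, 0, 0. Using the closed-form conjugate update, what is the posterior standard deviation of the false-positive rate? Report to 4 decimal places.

0.0848

The Beta prior is conjugate to a Binomial/Bernoulli likelihood; the update adds successes to α and failures to β.
Posterior: Beta(α+k, β+n−k) = Beta(4.7+11, 3.9+14) = Beta(15.7, 17.9).
Var = αβ/((α+β)²(α+β+1)) = 15.7·17.9/(33.6²·34.6) = 0.00719446; SD = √0.00719446 = 0.0848.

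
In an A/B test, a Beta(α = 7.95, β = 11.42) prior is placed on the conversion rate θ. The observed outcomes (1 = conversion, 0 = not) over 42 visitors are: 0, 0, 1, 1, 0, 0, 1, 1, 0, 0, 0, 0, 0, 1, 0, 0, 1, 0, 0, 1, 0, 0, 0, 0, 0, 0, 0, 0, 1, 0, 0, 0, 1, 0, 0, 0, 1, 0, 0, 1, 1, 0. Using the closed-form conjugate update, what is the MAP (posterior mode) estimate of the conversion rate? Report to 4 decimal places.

0.3192

The Beta prior is conjugate to a Binomial/Bernoulli likelihood; the update adds successes to α and failures to β.
Posterior: Beta(α+k, β+n−k) = Beta(7.95+12, 11.42+30) = Beta(19.95, 41.42).
Mode of Beta(a,b) for a,b>1 is (a−1)/(a+b−2) = 18.95/59.37 = 0.3192.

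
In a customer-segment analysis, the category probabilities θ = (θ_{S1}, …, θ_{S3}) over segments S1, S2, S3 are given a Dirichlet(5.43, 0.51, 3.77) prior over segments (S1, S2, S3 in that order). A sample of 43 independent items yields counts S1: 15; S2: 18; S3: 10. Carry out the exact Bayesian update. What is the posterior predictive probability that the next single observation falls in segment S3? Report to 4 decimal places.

The Dirichlet prior is conjugate to the Multinomial likelihood: each posterior αⱼ = prior αⱼ + observed count nⱼ.
Posterior concentration: (20.43, 18.51, 13.77), total = 52.71.
P(next = S3 | data) = α_{S3}/Σα = 0.2612.

0.2612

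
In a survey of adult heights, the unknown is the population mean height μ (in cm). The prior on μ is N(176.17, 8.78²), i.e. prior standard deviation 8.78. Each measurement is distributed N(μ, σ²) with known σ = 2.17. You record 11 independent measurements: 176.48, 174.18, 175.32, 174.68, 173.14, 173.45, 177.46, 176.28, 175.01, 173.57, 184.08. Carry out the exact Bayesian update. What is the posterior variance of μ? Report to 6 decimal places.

0.425718

For Normal data with known variance σ², a Normal(μ₀, σ₀²) prior on μ is conjugate. Posterior precision = 1/σ₀² + n/σ²; posterior mean is the precision-weighted average of μ₀ and x̄.
σ₀² = 8.78² = 77.0884, σ² = 2.17² = 4.7089; σ² + n·σ₀² = 4.7089 + 11·77.0884 = 852.6813.
Posterior precision = 1/σ₀² + n/σ² = 1/77.0884 + 11/4.7089 = (σ² + n·σ₀²)/(σ₀²σ²) = 852.6813/(77.0884·4.7089); posterior variance σₙ² = σ₀²σ²/(σ² + n·σ₀²) = 77.0884·4.7089/852.6813 = 0.425718.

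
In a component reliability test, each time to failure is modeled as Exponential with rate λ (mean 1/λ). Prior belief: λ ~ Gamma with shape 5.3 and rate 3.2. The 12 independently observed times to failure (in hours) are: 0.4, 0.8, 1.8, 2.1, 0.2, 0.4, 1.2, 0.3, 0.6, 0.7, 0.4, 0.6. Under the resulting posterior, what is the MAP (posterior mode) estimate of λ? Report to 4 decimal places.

With a Gamma(shape α, rate β) prior on the exponential rate λ, the posterior after n observations with total T = Σxᵢ is Gamma(α+n, β+T).
Sum of observations T = 9.5 hours; n = 12.
Posterior: Gamma(5.3+12, 3.2+9.5) = Gamma(17.3, 12.7).
Mode = (α−1)/β = 1.2835.

1.2835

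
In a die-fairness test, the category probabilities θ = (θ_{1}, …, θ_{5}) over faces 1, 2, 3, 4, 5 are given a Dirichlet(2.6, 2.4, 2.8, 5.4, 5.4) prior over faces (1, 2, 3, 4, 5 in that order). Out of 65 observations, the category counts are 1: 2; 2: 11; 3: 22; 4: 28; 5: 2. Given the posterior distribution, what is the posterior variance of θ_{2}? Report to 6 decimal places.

The Dirichlet prior is conjugate to the Multinomial likelihood: each posterior αⱼ = prior αⱼ + observed count nⱼ.
Posterior concentration: (4.6, 13.4, 24.8, 33.4, 7.4), total = 83.6.
Var[θ_j] = α_j(Σα−α_j)/((Σα)²(Σα+1)) = 13.4·70.2/(83.6²·84.6) = 0.001591.

0.001591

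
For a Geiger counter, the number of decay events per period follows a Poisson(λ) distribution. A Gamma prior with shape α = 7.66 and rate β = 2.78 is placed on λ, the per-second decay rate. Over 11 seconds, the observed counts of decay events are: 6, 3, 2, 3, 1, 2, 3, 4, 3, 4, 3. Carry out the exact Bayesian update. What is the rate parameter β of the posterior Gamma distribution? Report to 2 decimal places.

With a Gamma(shape α, rate β) prior, the Poisson likelihood is conjugate: the posterior is Gamma(α + ΣXᵢ, β + n).
Sum of counts S = 34 over n = 11 seconds.
Posterior: Gamma(α+S, β+n) = Gamma(7.66+34, 2.78+11) = Gamma(41.66, 13.78).
Posterior β = 13.78.

13.78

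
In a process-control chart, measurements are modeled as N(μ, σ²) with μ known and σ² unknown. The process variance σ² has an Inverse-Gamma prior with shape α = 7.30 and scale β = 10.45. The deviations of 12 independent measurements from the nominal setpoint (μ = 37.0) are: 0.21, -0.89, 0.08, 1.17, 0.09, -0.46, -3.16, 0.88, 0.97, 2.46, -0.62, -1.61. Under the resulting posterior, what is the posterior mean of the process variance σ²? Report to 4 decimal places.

1.7911

With known mean μ and an Inverse-Gamma(α, β) prior on σ², the Normal likelihood is conjugate: posterior is Inv-Gamma(α + n/2, β + Σ(xᵢ−μ)²/2).
Σ(xᵢ−μ)² = (0.21)² + (-0.89)² + (0.08)² + (1.17)² + (0.09)² + (-0.46)² + (-3.16)² + (0.88)² + (0.97)² + (2.46)² + (-0.62)² + (-1.61)² = 23.1602.
Posterior: Inv-Gamma(7.30 + 12/2, 10.45 + 23.1602/2) = Inv-Gamma(13.30, 22.03010).
E[σ²|data] = β/(α−1) = 22.03010/12.30 = 1.7911.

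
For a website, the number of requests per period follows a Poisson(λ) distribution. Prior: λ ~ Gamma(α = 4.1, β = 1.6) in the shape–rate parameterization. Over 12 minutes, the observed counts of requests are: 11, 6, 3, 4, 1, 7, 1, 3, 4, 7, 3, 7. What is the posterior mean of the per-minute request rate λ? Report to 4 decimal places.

With a Gamma(shape α, rate β) prior, the Poisson likelihood is conjugate: the posterior is Gamma(α + ΣXᵢ, β + n).
Sum of counts S = 57 over n = 12 minutes.
Posterior: Gamma(α+S, β+n) = Gamma(4.1+57, 1.6+12) = Gamma(61.1, 13.6).
Posterior mean = α/β = 61.1/13.6 = 4.4926.

4.4926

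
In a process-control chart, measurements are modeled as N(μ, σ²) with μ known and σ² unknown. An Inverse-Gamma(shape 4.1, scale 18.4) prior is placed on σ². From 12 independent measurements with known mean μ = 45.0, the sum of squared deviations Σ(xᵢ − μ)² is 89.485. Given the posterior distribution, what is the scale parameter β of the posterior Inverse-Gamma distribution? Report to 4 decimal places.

With known mean μ and an Inverse-Gamma(α, β) prior on σ², the Normal likelihood is conjugate: posterior is Inv-Gamma(α + n/2, β + Σ(xᵢ−μ)²/2).
Posterior: Inv-Gamma(4.1 + 12/2, 18.4 + 89.485/2) = Inv-Gamma(10.10, 63.1425).
Posterior β = 63.1425.

63.1425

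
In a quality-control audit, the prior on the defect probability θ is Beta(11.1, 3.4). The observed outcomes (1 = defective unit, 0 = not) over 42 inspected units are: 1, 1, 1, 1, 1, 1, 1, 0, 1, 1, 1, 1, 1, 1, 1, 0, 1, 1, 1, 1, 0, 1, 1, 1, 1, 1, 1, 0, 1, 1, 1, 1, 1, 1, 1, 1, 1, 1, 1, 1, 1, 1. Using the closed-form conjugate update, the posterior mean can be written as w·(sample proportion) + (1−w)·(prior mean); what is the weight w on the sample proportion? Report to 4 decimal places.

The Beta prior is conjugate to a Binomial/Bernoulli likelihood; the update adds successes to α and failures to β.
Posterior mean = (α₀+k)/(α₀+β₀+n) = [n/(α₀+β₀+n)]·(k/n) + [(α₀+β₀)/(α₀+β₀+n)]·α₀/(α₀+β₀), so only n and the prior enter the weight.
The weight on the data is w = n/(α₀+β₀+n) = 42/(11.1+3.4+42) = 42/56.5 = 0.7434.

0.7434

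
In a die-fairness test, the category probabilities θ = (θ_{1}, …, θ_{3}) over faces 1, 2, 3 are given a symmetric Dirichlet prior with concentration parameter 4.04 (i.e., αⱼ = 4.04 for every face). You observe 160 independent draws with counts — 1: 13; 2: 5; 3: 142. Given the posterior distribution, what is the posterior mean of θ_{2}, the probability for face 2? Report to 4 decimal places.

The Dirichlet prior is conjugate to the Multinomial likelihood: each posterior αⱼ = prior αⱼ + observed count nⱼ.
Posterior concentration: (17.04, 9.04, 146.04), total = 172.12.
E[θ_{2}|data] = α_{2}/Σα = 9.04/172.12 = 0.0525.

0.0525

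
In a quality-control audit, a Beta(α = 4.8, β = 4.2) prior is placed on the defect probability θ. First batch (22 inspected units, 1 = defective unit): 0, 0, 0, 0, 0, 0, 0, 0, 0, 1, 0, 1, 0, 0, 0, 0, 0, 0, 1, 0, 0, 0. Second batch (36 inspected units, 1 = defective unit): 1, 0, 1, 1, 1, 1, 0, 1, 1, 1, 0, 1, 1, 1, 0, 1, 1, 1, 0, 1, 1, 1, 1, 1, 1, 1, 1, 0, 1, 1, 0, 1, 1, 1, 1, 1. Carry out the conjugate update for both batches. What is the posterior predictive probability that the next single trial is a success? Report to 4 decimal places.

0.5493

The Beta prior is conjugate to a Binomial/Bernoulli likelihood; the update adds successes to α and failures to β.
After batch 1: Beta(4.8+3, 4.2+19) = Beta(7.8, 23.2).
After batch 2: Beta(7.8+29, 23.2+7) = Beta(36.8, 30.2).
For a single future Bernoulli trial, P(success | data) = α/(α+β) = 0.5493.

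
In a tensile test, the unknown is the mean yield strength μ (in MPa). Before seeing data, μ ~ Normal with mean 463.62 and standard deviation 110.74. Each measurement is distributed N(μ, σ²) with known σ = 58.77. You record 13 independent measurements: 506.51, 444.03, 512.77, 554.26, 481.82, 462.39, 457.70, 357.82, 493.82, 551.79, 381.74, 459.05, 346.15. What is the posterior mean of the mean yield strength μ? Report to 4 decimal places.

For Normal data with known variance σ², a Normal(μ₀, σ₀²) prior on μ is conjugate. Posterior precision = 1/σ₀² + n/σ²; posterior mean is the precision-weighted average of μ₀ and x̄.
Σxᵢ = 506.51 + 444.03 + 512.77 + 554.26 + 481.82 + 462.39 + 457.70 + 357.82 + 493.82 + 551.79 + 381.74 + 459.05 + 346.15 = 6009.85, so n·x̄ = 6009.85.
σ₀² = 110.74² = 12263.3476, σ² = 58.77² = 3453.9129; σ² + n·σ₀² = 3453.9129 + 13·12263.3476 = 162877.4317.
Posterior mean = (μ₀/σ₀² + n·x̄/σ²)/(1/σ₀² + n/σ²) = (σ²·μ₀ + σ₀²·n·x̄)/(σ² + n·σ₀²) = (3453.9129·463.62 + 12263.3476·6009.85)/162877.4317 = 75302182.672558/162877.4317 = 462.3242.

462.3242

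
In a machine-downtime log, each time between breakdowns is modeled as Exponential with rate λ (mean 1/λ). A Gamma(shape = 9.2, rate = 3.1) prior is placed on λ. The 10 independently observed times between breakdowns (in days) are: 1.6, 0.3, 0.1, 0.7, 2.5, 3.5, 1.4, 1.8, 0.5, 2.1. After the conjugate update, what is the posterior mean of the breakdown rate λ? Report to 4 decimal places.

1.0909

With a Gamma(shape α, rate β) prior on the exponential rate λ, the posterior after n observations with total T = Σxᵢ is Gamma(α+n, β+T).
Sum of observations T = 14.5 days; n = 10.
Posterior: Gamma(9.2+10, 3.1+14.5) = Gamma(19.2, 17.6).
Posterior mean of λ = α/β = 19.2/17.6 = 1.0909.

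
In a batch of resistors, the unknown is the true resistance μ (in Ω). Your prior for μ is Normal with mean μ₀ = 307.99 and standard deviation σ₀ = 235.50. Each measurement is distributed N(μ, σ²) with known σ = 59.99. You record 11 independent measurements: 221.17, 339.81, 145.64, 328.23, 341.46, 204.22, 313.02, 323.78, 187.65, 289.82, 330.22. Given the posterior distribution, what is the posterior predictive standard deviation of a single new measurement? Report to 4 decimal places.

For Normal data with known variance σ², a Normal(μ₀, σ₀²) prior on μ is conjugate. Posterior precision = 1/σ₀² + n/σ²; posterior mean is the precision-weighted average of μ₀ and x̄.
σ₀² = 235.50² = 55460.25, σ² = 59.99² = 3598.8001; σ² + n·σ₀² = 3598.8001 + 11·55460.25 = 613661.5501.
Posterior precision = 1/σ₀² + n/σ² = 1/55460.25 + 11/3598.8001 = (σ² + n·σ₀²)/(σ₀²σ²) = 613661.5501/(55460.25·3598.8001); posterior variance σₙ² = σ₀²σ²/(σ² + n·σ₀²) = 55460.25·3598.8001/613661.5501 = 325.245004.
Predictive variance for one new observation = σₙ² + σ² = 55460.25·3598.8001/613661.5501 + 3598.8001 = σ²·(σ₀² + 613661.5501)/613661.5501 = 3598.8001·669121.8001/613661.5501 = 3924.045104; SD = √(3598.8001·669121.8001/613661.5501) = 62.6422.

62.6422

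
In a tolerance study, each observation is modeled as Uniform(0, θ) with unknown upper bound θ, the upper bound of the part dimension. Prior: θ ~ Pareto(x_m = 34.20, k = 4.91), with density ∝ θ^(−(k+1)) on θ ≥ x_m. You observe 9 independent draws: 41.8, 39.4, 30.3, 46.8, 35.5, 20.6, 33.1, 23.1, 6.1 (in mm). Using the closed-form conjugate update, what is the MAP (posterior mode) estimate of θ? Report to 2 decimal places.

A Pareto(scale x_m, shape k) prior on the upper bound θ of Uniform(0, θ) is conjugate: posterior is Pareto(max(x_m, max xᵢ), k + n).
Sample maximum = 46.8; prior scale x_m = 34.20 → posterior scale = max = 46.80.
Posterior shape = 4.91 + 9 = 13.91.
The Pareto density is decreasing on [x_m, ∞), so the mode is x_m = 46.80.

46.80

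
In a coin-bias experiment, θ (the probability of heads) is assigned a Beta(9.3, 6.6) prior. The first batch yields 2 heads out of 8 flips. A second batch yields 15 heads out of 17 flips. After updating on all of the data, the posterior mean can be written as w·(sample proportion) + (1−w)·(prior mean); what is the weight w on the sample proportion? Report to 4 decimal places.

0.6112

The Beta prior is conjugate to a Binomial/Bernoulli likelihood; the update adds successes to α and failures to β.
Total number of flips: n = 8 + 17 = 25.
Posterior mean = (α₀+k)/(α₀+β₀+n) = [n/(α₀+β₀+n)]·(k/n) + [(α₀+β₀)/(α₀+β₀+n)]·α₀/(α₀+β₀), so only n and the prior enter the weight.
The weight on the data is w = n/(α₀+β₀+n) = 25/(9.3+6.6+25) = 25/40.9 = 0.6112.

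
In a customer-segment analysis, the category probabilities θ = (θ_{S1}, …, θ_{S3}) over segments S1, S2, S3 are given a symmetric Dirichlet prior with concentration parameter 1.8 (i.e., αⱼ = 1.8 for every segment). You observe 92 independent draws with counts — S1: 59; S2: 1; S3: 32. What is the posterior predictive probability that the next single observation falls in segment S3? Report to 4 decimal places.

The Dirichlet prior is conjugate to the Multinomial likelihood: each posterior αⱼ = prior αⱼ + observed count nⱼ.
Posterior concentration: (60.8, 2.8, 33.8), total = 97.4.
P(next = S3 | data) = α_{S3}/Σα = 0.3470.

0.3470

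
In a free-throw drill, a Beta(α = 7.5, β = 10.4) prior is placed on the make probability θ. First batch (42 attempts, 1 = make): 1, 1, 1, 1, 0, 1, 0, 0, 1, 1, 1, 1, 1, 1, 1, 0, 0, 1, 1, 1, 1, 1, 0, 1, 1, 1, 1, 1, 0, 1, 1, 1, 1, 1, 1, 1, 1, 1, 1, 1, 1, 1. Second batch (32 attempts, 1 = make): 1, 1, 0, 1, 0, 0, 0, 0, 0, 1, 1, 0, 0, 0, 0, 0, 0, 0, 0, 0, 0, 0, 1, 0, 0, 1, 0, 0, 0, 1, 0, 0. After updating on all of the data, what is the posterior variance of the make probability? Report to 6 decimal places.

0.002665

The Beta prior is conjugate to a Binomial/Bernoulli likelihood; the update adds successes to α and failures to β.
After batch 1: Beta(7.5+35, 10.4+7) = Beta(42.5, 17.4).
After batch 2: Beta(42.5+8, 17.4+24) = Beta(50.5, 41.4).
Var = αβ/((α+β)²(α+β+1)) = 50.5·41.4/(91.9²·92.9) = 0.002665.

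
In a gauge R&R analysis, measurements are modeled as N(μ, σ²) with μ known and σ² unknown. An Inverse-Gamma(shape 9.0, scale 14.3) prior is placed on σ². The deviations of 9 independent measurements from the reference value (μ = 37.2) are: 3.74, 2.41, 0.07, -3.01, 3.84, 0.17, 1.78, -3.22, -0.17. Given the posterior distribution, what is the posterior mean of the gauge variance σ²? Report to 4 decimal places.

3.4320

With known mean μ and an Inverse-Gamma(α, β) prior on σ², the Normal likelihood is conjugate: posterior is Inv-Gamma(α + n/2, β + Σ(xᵢ−μ)²/2).
Σ(xᵢ−μ)² = (3.74)² + (2.41)² + (0.07)² + (-3.01)² + (3.84)² + (0.17)² + (1.78)² + (-3.22)² + (-0.17)² = 57.2009.
Posterior: Inv-Gamma(9.0 + 9/2, 14.3 + 57.2009/2) = Inv-Gamma(13.50, 42.90045).
E[σ²|data] = β/(α−1) = 42.90045/12.50 = 3.4320.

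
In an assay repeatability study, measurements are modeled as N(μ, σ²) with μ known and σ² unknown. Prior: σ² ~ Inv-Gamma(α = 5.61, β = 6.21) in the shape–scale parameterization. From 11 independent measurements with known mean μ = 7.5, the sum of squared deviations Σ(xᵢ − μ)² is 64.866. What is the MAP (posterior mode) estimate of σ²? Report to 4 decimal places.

With known mean μ and an Inverse-Gamma(α, β) prior on σ², the Normal likelihood is conjugate: posterior is Inv-Gamma(α + n/2, β + Σ(xᵢ−μ)²/2).
Posterior: Inv-Gamma(5.61 + 11/2, 6.21 + 64.866/2) = Inv-Gamma(11.11, 38.6430).
Mode = β/(α+1) = 38.6430/12.11 = 3.1910.

3.1910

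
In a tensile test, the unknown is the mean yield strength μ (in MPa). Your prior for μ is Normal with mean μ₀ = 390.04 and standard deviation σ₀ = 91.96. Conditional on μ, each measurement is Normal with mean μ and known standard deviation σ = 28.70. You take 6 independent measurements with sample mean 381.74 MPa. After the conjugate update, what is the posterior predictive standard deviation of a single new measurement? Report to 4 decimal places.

30.9642

For Normal data with known variance σ², a Normal(μ₀, σ₀²) prior on μ is conjugate. Posterior precision = 1/σ₀² + n/σ²; posterior mean is the precision-weighted average of μ₀ and x̄.
σ₀² = 91.96² = 8456.6416, σ² = 28.70² = 823.69; σ² + n·σ₀² = 823.69 + 6·8456.6416 = 51563.5396.
Posterior precision = 1/σ₀² + n/σ² = 1/8456.6416 + 6/823.69 = (σ² + n·σ₀²)/(σ₀²σ²) = 51563.5396/(8456.6416·823.69); posterior variance σₙ² = σ₀²σ²/(σ² + n·σ₀²) = 8456.6416·823.69/51563.5396 = 135.088692.
Predictive variance for one new observation = σₙ² + σ² = 8456.6416·823.69/51563.5396 + 823.69 = σ²·(σ₀² + 51563.5396)/51563.5396 = 823.69·60020.1812/51563.5396 = 958.778692; SD = √(823.69·60020.1812/51563.5396) = 30.9642.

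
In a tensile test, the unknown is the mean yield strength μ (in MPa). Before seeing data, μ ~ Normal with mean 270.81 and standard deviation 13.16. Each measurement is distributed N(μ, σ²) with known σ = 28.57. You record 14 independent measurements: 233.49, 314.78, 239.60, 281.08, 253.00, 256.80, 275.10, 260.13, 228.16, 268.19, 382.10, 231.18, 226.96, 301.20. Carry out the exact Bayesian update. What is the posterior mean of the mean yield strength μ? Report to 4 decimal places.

For Normal data with known variance σ², a Normal(μ₀, σ₀²) prior on μ is conjugate. Posterior precision = 1/σ₀² + n/σ²; posterior mean is the precision-weighted average of μ₀ and x̄.
Σxᵢ = 233.49 + 314.78 + 239.60 + 281.08 + 253.00 + 256.80 + 275.10 + 260.13 + 228.16 + 268.19 + 382.10 + 231.18 + 226.96 + 301.20 = 3751.77, so n·x̄ = 3751.77.
σ₀² = 13.16² = 173.1856, σ² = 28.57² = 816.2449; σ² + n·σ₀² = 816.2449 + 14·173.1856 = 3240.8433.
Posterior mean = (μ₀/σ₀² + n·x̄/σ²)/(1/σ₀² + n/σ²) = (σ²·μ₀ + σ₀²·n·x̄)/(σ² + n·σ₀²) = (816.2449·270.81 + 173.1856·3751.77)/3240.8433 = 870799.819881/3240.8433 = 268.6954.

268.6954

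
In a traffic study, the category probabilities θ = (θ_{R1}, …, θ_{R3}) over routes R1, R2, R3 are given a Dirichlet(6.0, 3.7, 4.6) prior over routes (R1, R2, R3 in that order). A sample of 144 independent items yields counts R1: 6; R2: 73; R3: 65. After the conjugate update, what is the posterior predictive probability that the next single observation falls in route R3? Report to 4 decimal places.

The Dirichlet prior is conjugate to the Multinomial likelihood: each posterior αⱼ = prior αⱼ + observed count nⱼ.
Posterior concentration: (12.0, 76.7, 69.6), total = 158.3.
P(next = R3 | data) = α_{R3}/Σα = 0.4397.

0.4397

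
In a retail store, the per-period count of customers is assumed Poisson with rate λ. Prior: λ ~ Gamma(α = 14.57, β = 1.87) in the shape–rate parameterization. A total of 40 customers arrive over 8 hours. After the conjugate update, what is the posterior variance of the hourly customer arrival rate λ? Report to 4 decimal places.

0.5602

With a Gamma(shape α, rate β) prior, the Poisson likelihood is conjugate: the posterior is Gamma(α + ΣXᵢ, β + n).
Posterior: Gamma(α+S, β+n) = Gamma(14.57+40, 1.87+8) = Gamma(54.57, 9.87).
Var = α/β² = 54.57/9.87² = 0.5602.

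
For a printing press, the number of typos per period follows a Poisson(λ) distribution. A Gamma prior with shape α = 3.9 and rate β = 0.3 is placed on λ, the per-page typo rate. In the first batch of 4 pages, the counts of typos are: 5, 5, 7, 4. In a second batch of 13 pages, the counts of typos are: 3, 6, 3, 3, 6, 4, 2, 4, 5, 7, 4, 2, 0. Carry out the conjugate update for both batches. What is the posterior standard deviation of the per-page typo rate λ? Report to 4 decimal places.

With a Gamma(shape α, rate β) prior, the Poisson likelihood is conjugate: the posterior is Gamma(α + ΣXᵢ, β + n).
Batch 1: sum of counts S = 21 over n = 4 pages.
After batch 1: Gamma(α+S, β+n) = Gamma(3.9+21, 0.3+4) = Gamma(24.9, 4.3).
Batch 2: sum of counts S = 49 over n = 13 pages.
After batch 2: Gamma(α+S, β+n) = Gamma(24.9+49, 4.3+13) = Gamma(73.9, 17.3).
SD = √α/β = √73.9/17.3 = 0.4969.

0.4969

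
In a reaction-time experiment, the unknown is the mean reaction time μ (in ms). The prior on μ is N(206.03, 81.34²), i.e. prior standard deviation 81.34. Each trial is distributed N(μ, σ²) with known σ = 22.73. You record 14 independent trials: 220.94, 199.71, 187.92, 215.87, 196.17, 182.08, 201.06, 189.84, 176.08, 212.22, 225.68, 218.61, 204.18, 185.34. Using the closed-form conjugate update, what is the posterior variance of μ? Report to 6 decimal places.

36.699079

For Normal data with known variance σ², a Normal(μ₀, σ₀²) prior on μ is conjugate. Posterior precision = 1/σ₀² + n/σ²; posterior mean is the precision-weighted average of μ₀ and x̄.
σ₀² = 81.34² = 6616.1956, σ² = 22.73² = 516.6529; σ² + n·σ₀² = 516.6529 + 14·6616.1956 = 93143.3913.
Posterior precision = 1/σ₀² + n/σ² = 1/6616.1956 + 14/516.6529 = (σ² + n·σ₀²)/(σ₀²σ²) = 93143.3913/(6616.1956·516.6529); posterior variance σₙ² = σ₀²σ²/(σ² + n·σ₀²) = 6616.1956·516.6529/93143.3913 = 36.699079.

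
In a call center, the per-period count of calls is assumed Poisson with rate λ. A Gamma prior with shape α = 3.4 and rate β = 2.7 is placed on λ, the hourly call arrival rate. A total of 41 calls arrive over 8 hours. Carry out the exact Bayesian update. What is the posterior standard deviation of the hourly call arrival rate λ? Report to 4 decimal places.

0.6227

With a Gamma(shape α, rate β) prior, the Poisson likelihood is conjugate: the posterior is Gamma(α + ΣXᵢ, β + n).
Posterior: Gamma(α+S, β+n) = Gamma(3.4+41, 2.7+8) = Gamma(44.4, 10.7).
SD = √α/β = √44.4/10.7 = 0.6227.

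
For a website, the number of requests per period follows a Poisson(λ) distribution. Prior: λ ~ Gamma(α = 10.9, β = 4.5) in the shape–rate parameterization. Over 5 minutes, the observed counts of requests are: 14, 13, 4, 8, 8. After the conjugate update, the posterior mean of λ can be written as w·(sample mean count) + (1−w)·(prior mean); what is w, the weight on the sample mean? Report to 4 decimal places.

With a Gamma(shape α, rate β) prior, the Poisson likelihood is conjugate: the posterior is Gamma(α + ΣXᵢ, β + n).
Posterior mean = (α₀+S)/(β₀+n) = [n/(β₀+n)]·(S/n) + [β₀/(β₀+n)]·(α₀/β₀), so only n and β₀ enter the weight.
Weight on data w = n/(β₀+n) = 5/(4.5+5) = 5/9.5 = 0.5263.

0.5263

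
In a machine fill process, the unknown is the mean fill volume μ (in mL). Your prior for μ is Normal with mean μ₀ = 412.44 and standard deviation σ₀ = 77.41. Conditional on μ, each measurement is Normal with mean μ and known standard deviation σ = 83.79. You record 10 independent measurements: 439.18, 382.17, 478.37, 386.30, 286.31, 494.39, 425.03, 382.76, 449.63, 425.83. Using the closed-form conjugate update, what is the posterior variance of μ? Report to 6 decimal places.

628.445849

For Normal data with known variance σ², a Normal(μ₀, σ₀²) prior on μ is conjugate. Posterior precision = 1/σ₀² + n/σ²; posterior mean is the precision-weighted average of μ₀ and x̄.
σ₀² = 77.41² = 5992.3081, σ² = 83.79² = 7020.7641; σ² + n·σ₀² = 7020.7641 + 10·5992.3081 = 66943.8451.
Posterior precision = 1/σ₀² + n/σ² = 1/5992.3081 + 10/7020.7641 = (σ² + n·σ₀²)/(σ₀²σ²) = 66943.8451/(5992.3081·7020.7641); posterior variance σₙ² = σ₀²σ²/(σ² + n·σ₀²) = 5992.3081·7020.7641/66943.8451 = 628.445849.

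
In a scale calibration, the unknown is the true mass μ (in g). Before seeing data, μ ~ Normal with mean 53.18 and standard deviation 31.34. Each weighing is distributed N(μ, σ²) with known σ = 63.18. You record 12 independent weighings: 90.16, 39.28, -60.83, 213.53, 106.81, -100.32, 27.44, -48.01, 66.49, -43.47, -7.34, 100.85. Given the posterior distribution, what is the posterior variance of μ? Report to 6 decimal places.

For Normal data with known variance σ², a Normal(μ₀, σ₀²) prior on μ is conjugate. Posterior precision = 1/σ₀² + n/σ²; posterior mean is the precision-weighted average of μ₀ and x̄.
σ₀² = 31.34² = 982.1956, σ² = 63.18² = 3991.7124; σ² + n·σ₀² = 3991.7124 + 12·982.1956 = 15778.0596.
Posterior precision = 1/σ₀² + n/σ² = 1/982.1956 + 12/3991.7124 = (σ² + n·σ₀²)/(σ₀²σ²) = 15778.0596/(982.1956·3991.7124); posterior variance σₙ² = σ₀²σ²/(σ² + n·σ₀²) = 982.1956·3991.7124/15778.0596 = 248.486978.

248.486978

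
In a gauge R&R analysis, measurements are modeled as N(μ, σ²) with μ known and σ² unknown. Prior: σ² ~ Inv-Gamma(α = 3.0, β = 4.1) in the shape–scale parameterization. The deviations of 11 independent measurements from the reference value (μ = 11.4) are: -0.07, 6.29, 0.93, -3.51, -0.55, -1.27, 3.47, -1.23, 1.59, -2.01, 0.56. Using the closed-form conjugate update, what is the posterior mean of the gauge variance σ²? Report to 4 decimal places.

5.5537

With known mean μ and an Inverse-Gamma(α, β) prior on σ², the Normal likelihood is conjugate: posterior is Inv-Gamma(α + n/2, β + Σ(xᵢ−μ)²/2).
Σ(xᵢ−μ)² = (-0.07)² + (6.29)² + (0.93)² + (-3.51)² + (-0.55)² + (-1.27)² + (3.47)² + (-1.23)² + (1.59)² + (-2.01)² + (0.56)² = 75.1050.
Posterior: Inv-Gamma(3.0 + 11/2, 4.1 + 75.1050/2) = Inv-Gamma(8.50, 41.65250).
E[σ²|data] = β/(α−1) = 41.65250/7.50 = 5.5537.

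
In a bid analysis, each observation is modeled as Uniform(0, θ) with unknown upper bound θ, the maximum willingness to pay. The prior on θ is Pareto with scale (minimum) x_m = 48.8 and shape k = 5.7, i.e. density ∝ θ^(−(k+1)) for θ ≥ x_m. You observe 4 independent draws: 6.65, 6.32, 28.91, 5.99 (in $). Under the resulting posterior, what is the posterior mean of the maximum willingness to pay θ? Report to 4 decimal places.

A Pareto(scale x_m, shape k) prior on the upper bound θ of Uniform(0, θ) is conjugate: posterior is Pareto(max(x_m, max xᵢ), k + n).
Sample maximum = 28.91; prior scale x_m = 48.8 → posterior scale = max = 48.80.
Posterior shape = 5.7 + 4 = 9.7.
E[θ|data] = k·x_m/(k−1) = 9.7·48.80/8.7 = 54.4092.

54.4092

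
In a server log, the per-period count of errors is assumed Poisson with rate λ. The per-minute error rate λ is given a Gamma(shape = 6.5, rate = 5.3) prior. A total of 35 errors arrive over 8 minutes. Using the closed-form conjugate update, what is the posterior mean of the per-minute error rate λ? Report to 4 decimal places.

With a Gamma(shape α, rate β) prior, the Poisson likelihood is conjugate: the posterior is Gamma(α + ΣXᵢ, β + n).
Posterior: Gamma(α+S, β+n) = Gamma(6.5+35, 5.3+8) = Gamma(41.5, 13.3).
Posterior mean = α/β = 41.5/13.3 = 3.1203.

3.1203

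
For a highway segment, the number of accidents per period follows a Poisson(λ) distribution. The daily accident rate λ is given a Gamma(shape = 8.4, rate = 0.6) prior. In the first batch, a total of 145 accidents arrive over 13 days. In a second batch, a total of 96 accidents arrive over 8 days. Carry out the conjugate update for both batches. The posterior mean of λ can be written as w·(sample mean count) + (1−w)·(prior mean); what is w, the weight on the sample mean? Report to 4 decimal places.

0.9722

With a Gamma(shape α, rate β) prior, the Poisson likelihood is conjugate: the posterior is Gamma(α + ΣXᵢ, β + n).
Total number of days: n = 13 + 8 = 21.
Posterior mean = (α₀+S)/(β₀+n) = [n/(β₀+n)]·(S/n) + [β₀/(β₀+n)]·(α₀/β₀), so only n and β₀ enter the weight.
Weight on data w = n/(β₀+n) = 21/(0.6+21) = 21/21.6 = 0.9722.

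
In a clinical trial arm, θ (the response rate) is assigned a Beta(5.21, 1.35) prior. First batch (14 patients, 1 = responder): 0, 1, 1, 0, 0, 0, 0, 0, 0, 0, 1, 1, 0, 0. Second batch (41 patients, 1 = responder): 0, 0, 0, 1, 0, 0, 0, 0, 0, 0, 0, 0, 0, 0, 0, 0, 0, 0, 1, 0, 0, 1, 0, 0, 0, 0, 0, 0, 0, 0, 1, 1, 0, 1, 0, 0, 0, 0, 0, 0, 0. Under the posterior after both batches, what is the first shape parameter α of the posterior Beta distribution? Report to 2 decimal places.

15.21

The Beta prior is conjugate to a Binomial/Bernoulli likelihood; the update adds successes to α and failures to β.
After batch 1: Beta(5.21+4, 1.35+10) = Beta(9.21, 11.35).
After batch 2: Beta(9.21+6, 11.35+35) = Beta(15.21, 46.35).
Posterior α = 15.21.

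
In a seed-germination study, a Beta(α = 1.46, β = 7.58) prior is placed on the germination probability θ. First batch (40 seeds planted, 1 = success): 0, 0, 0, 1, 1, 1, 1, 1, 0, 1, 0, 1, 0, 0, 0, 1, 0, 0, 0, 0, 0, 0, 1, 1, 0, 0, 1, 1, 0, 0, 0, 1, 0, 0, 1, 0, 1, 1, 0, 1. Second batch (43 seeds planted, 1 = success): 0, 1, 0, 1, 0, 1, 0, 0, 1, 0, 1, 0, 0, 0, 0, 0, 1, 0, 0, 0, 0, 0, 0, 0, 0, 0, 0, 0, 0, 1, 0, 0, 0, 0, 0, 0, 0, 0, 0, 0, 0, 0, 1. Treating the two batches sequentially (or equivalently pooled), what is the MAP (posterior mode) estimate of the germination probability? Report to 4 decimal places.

The Beta prior is conjugate to a Binomial/Bernoulli likelihood; the update adds successes to α and failures to β.
After batch 1: Beta(1.46+17, 7.58+23) = Beta(18.46, 30.58).
After batch 2: Beta(18.46+8, 30.58+35) = Beta(26.46, 65.58).
Mode of Beta(a,b) for a,b>1 is (a−1)/(a+b−2) = 25.46/90.04 = 0.2828.

0.2828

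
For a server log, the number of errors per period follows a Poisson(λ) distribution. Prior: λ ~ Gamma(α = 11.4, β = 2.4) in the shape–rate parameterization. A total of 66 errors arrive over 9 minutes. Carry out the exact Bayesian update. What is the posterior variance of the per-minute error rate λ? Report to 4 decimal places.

0.5956

With a Gamma(shape α, rate β) prior, the Poisson likelihood is conjugate: the posterior is Gamma(α + ΣXᵢ, β + n).
Posterior: Gamma(α+S, β+n) = Gamma(11.4+66, 2.4+9) = Gamma(77.4, 11.4).
Var = α/β² = 77.4/11.4² = 0.5956.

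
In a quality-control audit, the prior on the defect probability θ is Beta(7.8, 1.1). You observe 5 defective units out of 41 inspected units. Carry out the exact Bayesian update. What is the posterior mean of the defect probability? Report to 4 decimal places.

0.2565

The Beta prior is conjugate to a Binomial/Bernoulli likelihood; the update adds successes to α and failures to β.
Posterior: Beta(α+k, β+n−k) = Beta(7.8+5, 1.1+36) = Beta(12.8, 37.1).
Posterior mean = α/(α+β) = 12.8/49.9 = 0.2565.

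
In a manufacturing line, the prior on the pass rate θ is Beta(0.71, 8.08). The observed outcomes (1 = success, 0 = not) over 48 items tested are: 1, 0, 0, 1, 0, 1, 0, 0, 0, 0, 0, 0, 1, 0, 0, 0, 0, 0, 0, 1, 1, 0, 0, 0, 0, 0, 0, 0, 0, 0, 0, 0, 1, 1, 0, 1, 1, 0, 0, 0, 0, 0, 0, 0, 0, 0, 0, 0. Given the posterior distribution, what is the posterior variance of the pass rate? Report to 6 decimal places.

The Beta prior is conjugate to a Binomial/Bernoulli likelihood; the update adds successes to α and failures to β.
Posterior: Beta(α+k, β+n−k) = Beta(0.71+10, 8.08+38) = Beta(10.71, 46.08).
Var = αβ/((α+β)²(α+β+1)) = 10.71·46.08/(56.79²·57.79) = 0.002648.

0.002648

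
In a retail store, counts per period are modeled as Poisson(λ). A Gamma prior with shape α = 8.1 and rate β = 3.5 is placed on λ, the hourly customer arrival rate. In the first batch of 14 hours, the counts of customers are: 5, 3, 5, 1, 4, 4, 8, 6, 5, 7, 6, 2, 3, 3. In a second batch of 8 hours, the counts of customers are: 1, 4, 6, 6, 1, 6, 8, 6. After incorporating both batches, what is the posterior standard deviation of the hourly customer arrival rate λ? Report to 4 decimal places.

0.4077

With a Gamma(shape α, rate β) prior, the Poisson likelihood is conjugate: the posterior is Gamma(α + ΣXᵢ, β + n).
Batch 1: sum of counts S = 62 over n = 14 hours.
After batch 1: Gamma(α+S, β+n) = Gamma(8.1+62, 3.5+14) = Gamma(70.1, 17.5).
Batch 2: sum of counts S = 38 over n = 8 hours.
After batch 2: Gamma(α+S, β+n) = Gamma(70.1+38, 17.5+8) = Gamma(108.1, 25.5).
SD = √α/β = √108.1/25.5 = 0.4077.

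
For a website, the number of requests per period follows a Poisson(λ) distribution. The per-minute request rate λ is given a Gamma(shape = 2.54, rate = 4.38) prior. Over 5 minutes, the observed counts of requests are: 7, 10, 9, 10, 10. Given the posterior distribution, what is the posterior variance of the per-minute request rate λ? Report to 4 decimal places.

0.5517

With a Gamma(shape α, rate β) prior, the Poisson likelihood is conjugate: the posterior is Gamma(α + ΣXᵢ, β + n).
Sum of counts S = 46 over n = 5 minutes.
Posterior: Gamma(α+S, β+n) = Gamma(2.54+46, 4.38+5) = Gamma(48.54, 9.38).
Var = α/β² = 48.54/9.38² = 0.5517.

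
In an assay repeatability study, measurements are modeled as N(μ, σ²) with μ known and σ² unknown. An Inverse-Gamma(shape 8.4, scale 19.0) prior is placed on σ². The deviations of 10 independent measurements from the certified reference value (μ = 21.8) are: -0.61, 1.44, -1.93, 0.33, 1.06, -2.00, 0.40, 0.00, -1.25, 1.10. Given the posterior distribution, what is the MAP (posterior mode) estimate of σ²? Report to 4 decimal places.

1.8172

With known mean μ and an Inverse-Gamma(α, β) prior on σ², the Normal likelihood is conjugate: posterior is Inv-Gamma(α + n/2, β + Σ(xᵢ−μ)²/2).
Σ(xᵢ−μ)² = (-0.61)² + (1.44)² + (-1.93)² + (0.33)² + (1.06)² + (-2.00)² + (0.40)² + (0.00)² + (-1.25)² + (1.10)² = 14.3356.
Posterior: Inv-Gamma(8.4 + 10/2, 19.0 + 14.3356/2) = Inv-Gamma(13.40, 26.16780).
Mode = β/(α+1) = 26.16780/14.40 = 1.8172.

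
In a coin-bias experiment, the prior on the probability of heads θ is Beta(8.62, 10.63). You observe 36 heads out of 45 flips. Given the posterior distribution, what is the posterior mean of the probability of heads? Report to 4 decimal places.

The Beta prior is conjugate to a Binomial/Bernoulli likelihood; the update adds successes to α and failures to β.
Posterior: Beta(α+k, β+n−k) = Beta(8.62+36, 10.63+9) = Beta(44.62, 19.63).
Posterior mean = α/(α+β) = 44.62/64.25 = 0.6945.

0.6945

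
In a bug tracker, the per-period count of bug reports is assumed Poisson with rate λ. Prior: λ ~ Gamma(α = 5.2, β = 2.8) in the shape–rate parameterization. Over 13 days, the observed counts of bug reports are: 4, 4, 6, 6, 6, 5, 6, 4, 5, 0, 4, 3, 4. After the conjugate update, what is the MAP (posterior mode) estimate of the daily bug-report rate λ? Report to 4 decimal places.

With a Gamma(shape α, rate β) prior, the Poisson likelihood is conjugate: the posterior is Gamma(α + ΣXᵢ, β + n).
Sum of counts S = 57 over n = 13 days.
Posterior: Gamma(α+S, β+n) = Gamma(5.2+57, 2.8+13) = Gamma(62.2, 15.8).
Mode of Gamma(α,β) for α≥1 is (α−1)/β = 61.2/15.8 = 3.8734.

3.8734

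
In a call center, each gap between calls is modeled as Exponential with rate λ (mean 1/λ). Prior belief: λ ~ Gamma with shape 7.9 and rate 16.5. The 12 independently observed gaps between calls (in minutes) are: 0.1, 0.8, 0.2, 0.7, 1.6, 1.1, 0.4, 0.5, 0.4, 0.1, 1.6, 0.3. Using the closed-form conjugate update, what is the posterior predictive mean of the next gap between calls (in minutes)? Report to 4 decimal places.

1.2857

With a Gamma(shape α, rate β) prior on the exponential rate λ, the posterior after n observations with total T = Σxᵢ is Gamma(α+n, β+T).
Sum of observations T = 7.8 minutes; n = 12.
Posterior: Gamma(7.9+12, 16.5+7.8) = Gamma(19.9, 24.3).
The predictive distribution for the next observation is Lomax; its mean is β/(α−1) = 24.3/18.9 = 1.2857.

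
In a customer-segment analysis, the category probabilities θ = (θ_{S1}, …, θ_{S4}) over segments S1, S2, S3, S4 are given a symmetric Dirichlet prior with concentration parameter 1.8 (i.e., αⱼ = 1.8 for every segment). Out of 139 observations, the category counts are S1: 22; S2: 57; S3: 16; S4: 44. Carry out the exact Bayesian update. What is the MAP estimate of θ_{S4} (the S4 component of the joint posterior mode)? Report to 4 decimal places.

The Dirichlet prior is conjugate to the Multinomial likelihood: each posterior αⱼ = prior αⱼ + observed count nⱼ.
Posterior concentration: (23.8, 58.8, 17.8, 45.8), total = 146.2.
Joint mode component: (α_{S4}−1)/(Σα−K) = 44.8/142.2 = 0.3150.

0.3150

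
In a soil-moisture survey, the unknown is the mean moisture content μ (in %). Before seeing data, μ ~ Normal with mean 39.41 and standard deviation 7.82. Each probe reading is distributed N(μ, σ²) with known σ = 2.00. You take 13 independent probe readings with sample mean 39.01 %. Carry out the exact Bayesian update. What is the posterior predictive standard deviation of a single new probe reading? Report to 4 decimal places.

For Normal data with known variance σ², a Normal(μ₀, σ₀²) prior on μ is conjugate. Posterior precision = 1/σ₀² + n/σ²; posterior mean is the precision-weighted average of μ₀ and x̄.
σ₀² = 7.82² = 61.1524, σ² = 2.00² = 4; σ² + n·σ₀² = 4 + 13·61.1524 = 798.9812.
Posterior precision = 1/σ₀² + n/σ² = 1/61.1524 + 13/4 = (σ² + n·σ₀²)/(σ₀²σ²) = 798.9812/(61.1524·4); posterior variance σₙ² = σ₀²σ²/(σ² + n·σ₀²) = 61.1524·4/798.9812 = 0.306152.
Predictive variance for one new observation = σₙ² + σ² = 61.1524·4/798.9812 + 4 = σ²·(σ₀² + 798.9812)/798.9812 = 4·860.1336/798.9812 = 4.306152; SD = √(4·860.1336/798.9812) = 2.0751.

2.0751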